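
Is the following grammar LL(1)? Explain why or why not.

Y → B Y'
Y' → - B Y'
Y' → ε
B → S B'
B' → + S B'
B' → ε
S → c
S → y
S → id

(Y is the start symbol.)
A grammar is LL(1) if for each non-terminal N with multiple productions, the predict sets of those productions are pairwise disjoint, where PREDICT(N → α) = (FIRST(α) \ {ε}) ∪ (FOLLOW(N) if α ⇒* ε).

Relevant sets:
  FOLLOW(Y') = { $ }
  FOLLOW(B') = { $, '-' }

For Y':
  PREDICT(Y' → '-' B Y') = { '-' }
  PREDICT(Y' → ε) = { $ }
For B':
  PREDICT(B' → '+' S B') = { '+' }
  PREDICT(B' → ε) = { $, '-' }
For S:
  PREDICT(S → c) = { 'c' }
  PREDICT(S → y) = { 'y' }
  PREDICT(S → id) = { 'id' }
Y, B have a single production, so nothing to check there.

All predict sets are disjoint. The grammar IS LL(1).

Answer: Yes, the grammar is LL(1).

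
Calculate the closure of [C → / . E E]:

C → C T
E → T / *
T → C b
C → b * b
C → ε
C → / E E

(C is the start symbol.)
To compute CLOSURE, for each item [A → α.Bβ] where B is a non-terminal, add [B → .γ] for all productions B → γ; repeat for the newly added items until nothing changes.

Start with: [C → / . E E]
  [C → / . E E] has the dot before E: add [E → . T / *]
  [E → . T / *] has the dot before T: add [T → . C b]
  [T → . C b] has the dot before C: add [C → . C T], [C → . b * b], [C → .], [C → . / E E]
No further items can be added.

CLOSURE = { [C → . / E E], [C → . C T], [C → . b * b], [C → .], [C → / . E E], [E → . T / *], [T → . C b] }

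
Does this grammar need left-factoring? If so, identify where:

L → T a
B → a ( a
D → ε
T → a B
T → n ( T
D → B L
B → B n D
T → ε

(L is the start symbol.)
Left-factoring is needed when two productions for the same non-terminal
share a common prefix on the right-hand side.

Productions for B:
  B → a ( a
  B → B n D
Productions for D:
  D → ε
  D → B L
Productions for T:
  T → a B
  T → n ( T
  T → ε

No common prefixes found.

Answer: No, left-factoring is not needed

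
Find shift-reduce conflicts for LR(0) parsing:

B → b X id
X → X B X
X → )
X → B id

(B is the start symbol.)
A shift-reduce conflict occurs when an LR(0) state has both:
  - a complete (reduce) item [A → α .] (dot at the end), and
  - a shift item [B → β . c γ] (dot before a terminal).

Augment with B' → B and build the canonical LR(0) collection (I0 = CLOSURE({[B' → . B]}), then GOTO on every symbol after a dot until no new states appear). It has 10 states:
  I0: { [B → . b X id], [B' → . B] }  — shift
  I1: { [B' → B .] }  — accept
  I2: { [B → . b X id], [B → b . X id], [X → . )], [X → . B id], [X → . X B X] }  — shift
  I3: { [X → ) .] }  — reduce
  I4: { [X → B . id] }  — shift
  I5: { [B → . b X id], [B → b X . id], [X → X . B X] }  — shift
  I6: { [B → . b X id], [X → . )], [X → . B id], [X → . X B X], [X → X B . X] }  — shift
  I7: { [B → b X id .] }  — reduce
  I8: { [B → . b X id], [X → X . B X], [X → X B X .] }  — shift, reduce
  I9: { [X → B id .] }  — reduce

I8 contains reduce item [X → X B X .] and shift item [B → . b X id] — shift-reduce conflict.

Answer: Yes — I8: [X → X B X .] vs [B → . b X id]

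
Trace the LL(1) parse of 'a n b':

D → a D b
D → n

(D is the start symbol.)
Stack is shown with the top on the left.

Stack    Input    Action
------------------------
D $      a n b $  output D → a D b
a D b $  a n b $  match 'a'
D b $    n b $    output D → n
n b $    n b $    match 'n'
b $      b $      match 'b'
$        $        accept

The string is accepted.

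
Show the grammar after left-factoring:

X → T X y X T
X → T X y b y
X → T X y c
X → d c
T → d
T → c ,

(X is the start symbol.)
Left-factoring transforms A → αβ₁ | αβ₂ into A → αA' and A' → β₁ | β₂
(α is the longest common prefix among the alternatives). Repeat until
no nonterminal has two alternatives with a common prefix.

Round 1: X has alternatives sharing prefix 'T X y'. Introduce X': X → T X y X'
  Add: X' → X T
  Add: X' → b y
  Add: X' → c

No remaining common prefixes — done.

Resulting grammar:
X → T X y X'
X' → X T
X' → b y
X' → c
X → d c
T → d
T → c ,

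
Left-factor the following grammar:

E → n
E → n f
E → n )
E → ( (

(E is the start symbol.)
E → n E'
E' → ε
E' → f
E' → )
E → ( (

Left-factoring transforms A → αβ₁ | αβ₂ into A → αA' and A' → β₁ | β₂
(α is the longest common prefix among the alternatives). Repeat until
no nonterminal has two alternatives with a common prefix.

Round 1: E has alternatives sharing prefix 'n'. Introduce E': E → n E'
  Add: E' → ε
  Add: E' → f
  Add: E' → )

No remaining common prefixes — done.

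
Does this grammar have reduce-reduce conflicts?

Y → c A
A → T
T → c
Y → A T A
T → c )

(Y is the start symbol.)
No reduce-reduce conflicts

A reduce-reduce conflict occurs when an LR(0) state has two complete items [A → α .] and [B → β .] — both call for a reduction, and with no lookahead the parser cannot choose between them.

Augment with Y' → Y and build the canonical LR(0) collection (I0 = CLOSURE({[Y' → . Y]}), then GOTO on every symbol after a dot until no new states appear). It has 10 states:
  I0: { [A → . T], [T → . c )], [T → . c], [Y → . A T A], [Y → . c A], [Y' → . Y] }  — shift
  I1: { [T → . c )], [T → . c], [Y → A . T A] }  — shift
  I2: { [A → T .] }  — reduce
  I3: { [Y' → Y .] }  — accept
  I4: { [A → . T], [T → . c )], [T → . c], [T → c . )], [T → c .], [Y → c . A] }  — shift, reduce
  I5: { [T → c ) .] }  — reduce
  I6: { [Y → c A .] }  — reduce
  I7: { [T → c . )], [T → c .] }  — shift, reduce
  I8: { [A → . T], [T → . c )], [T → . c], [Y → A T . A] }  — shift
  I9: { [Y → A T A .] }  — reduce

No state contains more than one complete item.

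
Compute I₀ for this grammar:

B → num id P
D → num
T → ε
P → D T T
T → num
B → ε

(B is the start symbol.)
First, augment the grammar with B' → B
I₀ = CLOSURE({ [B' → . B] }):
  [B' → . B] has the dot before B: add [B → . num id P], [B → .]
No further items can be added.

I₀ = { [B → . num id P], [B → .], [B' → . B] }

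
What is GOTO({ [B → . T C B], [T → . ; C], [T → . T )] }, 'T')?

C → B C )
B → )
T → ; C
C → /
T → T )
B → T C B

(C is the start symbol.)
{ [B → . )], [B → . T C B], [B → T . C B], [C → . /], [C → . B C )], [T → . ; C], [T → . T )], [T → T . )] }

GOTO(I, 'T') = CLOSURE({ [A → αX.β] : [A → α.Xβ] ∈ I, X = 'T' })

Items with dot before 'T', with the dot advanced:
  [B → . T C B] → [B → T . C B]
  [T → . T )] → [T → T . )]
Closure of the advanced items:
  [B → T . C B] has the dot before C: add [C → . B C )], [C → . /]
  [C → . B C )] has the dot before B: add [B → . )], [B → . T C B]
  [B → . T C B] has the dot before T: add [T → . ; C], [T → . T )]

GOTO = { [B → . )], [B → . T C B], [B → T . C B], [C → . /], [C → . B C )], [T → . ; C], [T → . T )], [T → T . )] }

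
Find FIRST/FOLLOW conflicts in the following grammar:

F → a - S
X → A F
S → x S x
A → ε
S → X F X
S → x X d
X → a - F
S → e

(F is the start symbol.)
No FIRST/FOLLOW conflicts.

A FIRST/FOLLOW conflict occurs when a non-terminal N has a nullable alternative N → β (β ⇒* ε) and another alternative N → α with FIRST(α) ∩ FOLLOW(N) ≠ ∅: on such a lookahead the parser cannot decide between expanding α and letting N vanish via β.

Nullable non-terminals: A.
A has a nullable alternative but only one production, so nothing to check.

F, S, X have no nullable alternative, so no FIRST/FOLLOW check is needed there.

No FIRST/FOLLOW conflicts found.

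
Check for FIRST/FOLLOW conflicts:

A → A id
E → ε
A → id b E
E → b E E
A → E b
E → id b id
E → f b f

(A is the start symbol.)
Yes. E → b E E with FOLLOW(E) on { 'b' }; E → id b id with FOLLOW(E) on { 'id' }; E → f b f with FOLLOW(E) on { 'f' }

Nullable non-terminals: E.

E: nullable alternative(s) E → ε; FOLLOW(E) = { $, 'b', 'f', 'id' }
  E → ε: FIRST \ {ε} = { } — this is the only nullable alternative, skip
  E → b E E: FIRST \ {ε} = { 'b' } — overlaps FOLLOW(E) on { 'b' }: CONFLICT
  E → id b id: FIRST \ {ε} = { 'id' } — overlaps FOLLOW(E) on { 'id' }: CONFLICT
  E → f b f: FIRST \ {ε} = { 'f' } — overlaps FOLLOW(E) on { 'f' }: CONFLICT

A has no nullable alternative, so no FIRST/FOLLOW check is needed there.

So the grammar has 3 FIRST/FOLLOW conflicts (marked CONFLICT above).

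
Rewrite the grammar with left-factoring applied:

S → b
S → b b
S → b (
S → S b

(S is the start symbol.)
S → b S'
S' → ε
S' → b
S' → (
S → S b

Left-factoring transforms A → αβ₁ | αβ₂ into A → αA' and A' → β₁ | β₂
(α is the longest common prefix among the alternatives). Repeat until
no nonterminal has two alternatives with a common prefix.

Round 1: S has alternatives sharing prefix 'b'. Introduce S': S → b S'
  Add: S' → ε
  Add: S' → b
  Add: S' → (

No remaining common prefixes — done.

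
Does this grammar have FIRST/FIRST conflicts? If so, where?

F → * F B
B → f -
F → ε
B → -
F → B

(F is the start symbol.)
A FIRST/FIRST conflict occurs when two productions N → α and N → β for the same non-terminal have FIRST(α) ∩ FIRST(β) ≠ ∅ (with ε ∈ FIRST of a nullable right-hand side, so two nullable alternatives also conflict).

FIRST sets of the non-terminals at (or reachable through a nullable prefix from) the front of some alternative:
  FIRST(B) = { '-', 'f' }

Productions for F:
  F → * F B: FIRST = { '*' }
  F → ε: FIRST = { ε }
  F → B: FIRST = { '-', 'f' }
Productions for B:
  B → f -: FIRST = { 'f' }
  B → -: FIRST = { '-' }

All alternatives of each non-terminal have pairwise disjoint FIRST sets.

Answer: No FIRST/FIRST conflicts.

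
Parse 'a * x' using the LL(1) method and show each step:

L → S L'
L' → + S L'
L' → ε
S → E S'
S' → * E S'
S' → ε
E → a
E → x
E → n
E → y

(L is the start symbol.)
LL(1) parsing maintains a stack (initially the start symbol over $) and the input. At each step: if the stack top is a terminal, match it against the current input token; if it is a non-terminal N, replace it with the RHS of M[N, lookahead] (the unique production whose predict set contains the lookahead).

Stack is shown with the top on the left.

Stack        Input    Action
----------------------------
L $          a * x $  output L → S L'
S L' $       a * x $  output S → E S'
E S' L' $    a * x $  output E → a
a S' L' $    a * x $  match 'a'
S' L' $      * x $    output S' → * E S'
* E S' L' $  * x $    match '*'
E S' L' $    x $      output E → x
x S' L' $    x $      match 'x'
S' L' $      $        output S' → ε
L' $         $        output L' → ε
$            $        accept

The string is accepted.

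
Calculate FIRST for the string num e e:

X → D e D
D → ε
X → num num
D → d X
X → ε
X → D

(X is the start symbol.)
To compute FIRST(num e e), process the symbols left to right:
Symbol num is a terminal. Add 'num' and stop.
FIRST(num e e) = { 'num' }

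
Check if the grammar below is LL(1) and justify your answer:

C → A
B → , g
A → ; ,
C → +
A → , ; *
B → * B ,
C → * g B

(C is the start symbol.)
Yes, the grammar is LL(1).

A grammar is LL(1) if for each non-terminal N with multiple productions, the predict sets of those productions are pairwise disjoint, where PREDICT(N → α) = (FIRST(α) \ {ε}) ∪ (FOLLOW(N) if α ⇒* ε).

Relevant sets:
  FIRST(A) = { ',', ';' }

For C:
  PREDICT(C → A) = { ',', ';' }
  PREDICT(C → '+') = { '+' }
  PREDICT(C → '*' g B) = { '*' }
For B:
  PREDICT(B → ',' g) = { ',' }
  PREDICT(B → '*' B ',') = { '*' }
For A:
  PREDICT(A → ';' ',') = { ';' }
  PREDICT(A → ',' ';' '*') = { ',' }

All predict sets are disjoint. The grammar IS LL(1).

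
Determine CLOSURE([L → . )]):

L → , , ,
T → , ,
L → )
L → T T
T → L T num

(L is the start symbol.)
To compute CLOSURE, for each item [A → α.Bβ] where B is a non-terminal, add [B → .γ] for all productions B → γ; repeat for the newly added items until nothing changes.

Start with: [L → . )]
The dot precedes the terminal ')', so nothing is added.

CLOSURE = { [L → . )] }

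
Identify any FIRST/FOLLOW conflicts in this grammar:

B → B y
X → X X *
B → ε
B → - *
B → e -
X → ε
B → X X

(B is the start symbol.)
Yes. B → B y with FOLLOW(B) on { 'y' }; X → X X '*' with FOLLOW(X) on { '*' }

Nullable non-terminals: B, X.
FIRST sets used below: FIRST(B) = { '*', '-', 'e', 'y', ε }, FIRST(X) = { '*', ε }

B: nullable alternative(s) B → ε, B → X X; FOLLOW(B) = { $, 'y' }
  B → B y: FIRST \ {ε} = { '*', '-', 'e', 'y' } — overlaps FOLLOW(B) on { 'y' }: CONFLICT
  B → ε: FIRST \ {ε} = { } — disjoint from FOLLOW(B)
  B → - *: FIRST \ {ε} = { '-' } — disjoint from FOLLOW(B)
  B → e -: FIRST \ {ε} = { 'e' } — disjoint from FOLLOW(B)
  B → X X: FIRST \ {ε} = { '*' } — disjoint from FOLLOW(B)

X: nullable alternative(s) X → ε; FOLLOW(X) = { $, '*', 'y' }
  X → X X *: FIRST \ {ε} = { '*' } — overlaps FOLLOW(X) on { '*' }: CONFLICT
  X → ε: FIRST \ {ε} = { } — this is the only nullable alternative, skip

So the grammar has 2 FIRST/FOLLOW conflicts (marked CONFLICT above).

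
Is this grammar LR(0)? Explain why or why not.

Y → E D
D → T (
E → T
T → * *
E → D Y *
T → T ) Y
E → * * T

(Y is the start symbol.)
A grammar is LR(0) if no state in the canonical LR(0) collection has:
  - both a shift item (dot before a terminal) and a complete item (shift-reduce conflict), or
  - two or more complete items (reduce-reduce conflict; the accept item [Y' → Y .] counts as a complete item here).

Augment with Y' → Y and build the canonical LR(0) collection (I0 = CLOSURE({[Y' → . Y]}), then GOTO on every symbol after a dot until no new states appear). It has 17 states:
  I0: { [D → . T (], [E → . * * T], [E → . D Y *], [E → . T], [T → . * *], [T → . T ) Y], [Y → . E D], [Y' → . Y] }  — shift
  I1: { [E → * . * T], [T → * . *] }  — shift
  I2: { [D → . T (], [E → . * * T], [E → . D Y *], [E → . T], [E → D . Y *], [T → . * *], [T → . T ) Y], [Y → . E D] }  — shift
  I3: { [D → . T (], [T → . * *], [T → . T ) Y], [Y → E . D] }  — shift
  I4: { [D → T . (], [E → T .], [T → T . ) Y] }  — shift, reduce
  I5: { [Y' → Y .] }  — accept
  I6: { [D → T ( .] }  — reduce
  I7: { [D → . T (], [E → . * * T], [E → . D Y *], [E → . T], [T → . * *], [T → . T ) Y], [T → T ) . Y], [Y → . E D] }  — shift
  I8: { [T → T ) Y .] }  — reduce
  I9: { [T → * . *] }  — shift
  I10: { [Y → E D .] }  — reduce
  I11: { [D → T . (], [T → T . ) Y] }  — shift
  I12: { [T → * * .] }  — reduce
  I13: { [E → D Y . *] }  — shift
  I14: { [E → D Y * .] }  — reduce
  I15: { [E → * * . T], [T → * * .], [T → . * *], [T → . T ) Y] }  — shift, reduce
  I16: { [E → * * T .], [T → T . ) Y] }  — shift, reduce

Conflict in state I4:
  Shift-reduce conflict between [E → T .] and [D → T . (]
So the grammar is NOT LR(0).

Answer: No. Shift-reduce conflict between [E → T .] and [D → T . (]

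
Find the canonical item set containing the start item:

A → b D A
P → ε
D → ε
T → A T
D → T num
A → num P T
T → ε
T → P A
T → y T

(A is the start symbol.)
{ [A → . b D A], [A → . num P T], [A' → . A] }

First, augment the grammar with A' → A
I₀ = CLOSURE({ [A' → . A] }):
  [A' → . A] has the dot before A: add [A → . b D A], [A → . num P T]
No further items can be added.

I₀ = { [A → . b D A], [A → . num P T], [A' → . A] }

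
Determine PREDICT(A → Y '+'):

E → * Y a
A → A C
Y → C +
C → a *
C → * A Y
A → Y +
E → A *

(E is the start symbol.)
{ '*', 'a' }

PREDICT(A → Y '+') = (FIRST(RHS) \ {ε}) ∪ (FOLLOW(A) if ε ∈ FIRST(RHS), i.e. RHS ⇒* ε)
FIRST(Y) = { '*', 'a' }
FIRST(Y '+') = { '*', 'a' }
ε ∉ FIRST(Y '+'), so FOLLOW(A) is not added.
PREDICT(A → Y '+') = { '*', 'a' }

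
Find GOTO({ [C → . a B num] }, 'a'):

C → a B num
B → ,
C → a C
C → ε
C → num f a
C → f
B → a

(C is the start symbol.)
GOTO(I, 'a') = CLOSURE({ [A → αX.β] : [A → α.Xβ] ∈ I, X = 'a' })

Items with dot before 'a', with the dot advanced:
  [C → . a B num] → [C → a . B num]
Closure of the advanced items:
  [C → a . B num] has the dot before B: add [B → . ,], [B → . a]

GOTO = { [B → . ,], [B → . a], [C → a . B num] }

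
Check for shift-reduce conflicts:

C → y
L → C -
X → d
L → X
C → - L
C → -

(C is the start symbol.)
Augment with C' → C and build the canonical LR(0) collection (I0 = CLOSURE({[C' → . C]}), then GOTO on every symbol after a dot until no new states appear). It has 9 states:
  I0: { [C → . - L], [C → . -], [C → . y], [C' → . C] }  — shift
  I1: { [C → - . L], [C → - .], [C → . - L], [C → . -], [C → . y], [L → . C -], [L → . X], [X → . d] }  — shift, reduce
  I2: { [C' → C .] }  — accept
  I3: { [C → y .] }  — reduce
  I4: { [L → C . -] }  — shift
  I5: { [C → - L .] }  — reduce
  I6: { [L → X .] }  — reduce
  I7: { [X → d .] }  — reduce
  I8: { [L → C - .] }  — reduce

I1 contains reduce item [C → - .] and shift items [C → . -], [C → . - L], [C → . y], [X → . d] — shift-reduce conflict.

Answer: Yes — I1: [C → - .] vs [C → . -]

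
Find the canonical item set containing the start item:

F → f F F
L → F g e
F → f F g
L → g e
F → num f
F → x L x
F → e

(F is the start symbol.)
First, augment the grammar with F' → F
I₀ = CLOSURE({ [F' → . F] }):
  [F' → . F] has the dot before F: add [F → . f F F], [F → . f F g], [F → . num f], [F → . x L x], [F → . e]
No further items can be added.

I₀ = { [F → . e], [F → . f F F], [F → . f F g], [F → . num f], [F → . x L x], [F' → . F] }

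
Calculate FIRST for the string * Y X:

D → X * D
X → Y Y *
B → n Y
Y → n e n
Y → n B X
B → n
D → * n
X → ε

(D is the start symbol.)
{ '*' }

To compute FIRST(* Y X), process the symbols left to right:
Symbol * is a terminal. Add '*' and stop.
FIRST(* Y X) = { '*' }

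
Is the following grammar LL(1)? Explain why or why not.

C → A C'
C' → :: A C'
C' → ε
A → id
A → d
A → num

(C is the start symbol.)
Yes, the grammar is LL(1).

A grammar is LL(1) if for each non-terminal N with multiple productions, the predict sets of those productions are pairwise disjoint, where PREDICT(N → α) = (FIRST(α) \ {ε}) ∪ (FOLLOW(N) if α ⇒* ε).

Relevant sets:
  FOLLOW(C') = { $ }

For C':
  PREDICT(C' → :: A C') = { '::' }
  PREDICT(C' → ε) = { $ }
For A:
  PREDICT(A → id) = { 'id' }
  PREDICT(A → d) = { 'd' }
  PREDICT(A → num) = { 'num' }
C has a single production, so nothing to check there.

All predict sets are disjoint. The grammar IS LL(1).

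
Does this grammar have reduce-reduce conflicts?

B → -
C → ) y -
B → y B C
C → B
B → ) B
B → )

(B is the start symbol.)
Yes — I11: [B → - .] vs [C → ) y - .]

Augment with B' → B and build the canonical LR(0) collection (I0 = CLOSURE({[B' → . B]}), then GOTO on every symbol after a dot until no new states appear). It has 12 states:
  I0: { [B → . ) B], [B → . )], [B → . -], [B → . y B C], [B' → . B] }  — shift
  I1: { [B → ) . B], [B → ) .], [B → . ) B], [B → . )], [B → . -], [B → . y B C] }  — shift, reduce
  I2: { [B → - .] }  — reduce
  I3: { [B' → B .] }  — accept
  I4: { [B → . ) B], [B → . )], [B → . -], [B → . y B C], [B → y . B C] }  — shift
  I5: { [B → . ) B], [B → . )], [B → . -], [B → . y B C], [B → y B . C], [C → . ) y -], [C → . B] }  — shift
  I6: { [B → ) . B], [B → ) .], [B → . ) B], [B → . )], [B → . -], [B → . y B C], [C → ) . y -] }  — shift, reduce
  I7: { [C → B .] }  — reduce
  I8: { [B → y B C .] }  — reduce
  I9: { [B → ) B .] }  — reduce
  I10: { [B → . ) B], [B → . )], [B → . -], [B → . y B C], [B → y . B C], [C → ) y . -] }  — shift
  I11: { [B → - .], [C → ) y - .] }  — 2 reduces

I11 contains complete items [B → - .], [C → ) y - .] — reduce-reduce conflict.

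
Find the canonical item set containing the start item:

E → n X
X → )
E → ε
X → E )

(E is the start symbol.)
First, augment the grammar with E' → E
I₀ = CLOSURE({ [E' → . E] }):
  [E' → . E] has the dot before E: add [E → . n X], [E → .]
No further items can be added.

I₀ = { [E → . n X], [E → .], [E' → . E] }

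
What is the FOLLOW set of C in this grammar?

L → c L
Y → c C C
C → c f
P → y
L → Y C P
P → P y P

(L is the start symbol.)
{ 'c', 'y' }

To compute FOLLOW(C), find every occurrence of C on a right-hand side N → α C β: add FIRST(β) \ {ε}, and if β is empty or nullable also add FOLLOW(N). Iterate to a fixed point.

In Y → c C C: C is followed by C, add FIRST(C) \ {ε} = { 'c' }
In Y → c C C: C is at the end, add FOLLOW(Y)
In L → Y C P: C is followed by P, add FIRST(P) \ {ε} = { 'y' }

The FOLLOW sets referred to above (computed the same way, to a fixed point):
  FOLLOW(Y) = { 'c' }

Taking the union: FOLLOW(C) = { 'c', 'y' }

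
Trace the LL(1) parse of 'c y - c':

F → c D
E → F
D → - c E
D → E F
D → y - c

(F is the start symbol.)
LL(1) parsing maintains a stack (initially the start symbol over $) and the input. At each step: if the stack top is a terminal, match it against the current input token; if it is a non-terminal N, replace it with the RHS of M[N, lookahead] (the unique production whose predict set contains the lookahead).

Stack is shown with the top on the left.

Stack    Input      Action
--------------------------
F $      c y - c $  output F → c D
c D $    c y - c $  match 'c'
D $      y - c $    output D → y - c
y - c $  y - c $    match 'y'
- c $    - c $      match '-'
c $      c $        match 'c'
$        $          accept

The string is accepted.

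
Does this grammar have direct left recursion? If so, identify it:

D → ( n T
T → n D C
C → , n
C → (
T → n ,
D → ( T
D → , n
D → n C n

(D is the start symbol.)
No direct left recursion

D → ( n T: starts with '('
T → n D C: starts with n
C → , n: starts with ','
C → (: starts with '('
T → n ,: starts with n
D → ( T: starts with '('
D → , n: starts with ','
D → n C n: starts with n

No direct left recursion found.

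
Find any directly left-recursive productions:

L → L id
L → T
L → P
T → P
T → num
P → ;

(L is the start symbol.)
Direct left recursion occurs when N → N α for some non-terminal N (the right-hand side begins with the left-hand side itself).

L → L id: LEFT RECURSIVE (starts with L)
L → T: starts with T
L → P: starts with P
T → P: starts with P
T → num: starts with num
P → ;: starts with ';'

The grammar has direct left recursion on: L.

Answer: Yes, L is left-recursive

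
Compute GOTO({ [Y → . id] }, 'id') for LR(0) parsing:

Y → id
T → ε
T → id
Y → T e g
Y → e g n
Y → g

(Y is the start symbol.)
{ [Y → id .] }

GOTO(I, 'id') = CLOSURE({ [A → αX.β] : [A → α.Xβ] ∈ I, X = 'id' })

Items with dot before 'id', with the dot advanced:
  [Y → . id] → [Y → id .]
Closure adds nothing (no advanced item has the dot before a non-terminal).

GOTO = { [Y → id .] }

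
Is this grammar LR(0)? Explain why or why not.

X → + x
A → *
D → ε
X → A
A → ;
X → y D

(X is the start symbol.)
Yes, the grammar is LR(0)

A grammar is LR(0) if no state in the canonical LR(0) collection has:
  - both a shift item (dot before a terminal) and a complete item (shift-reduce conflict), or
  - two or more complete items (reduce-reduce conflict; the accept item [X' → X .] counts as a complete item here).

Augment with X' → X and build the canonical LR(0) collection (I0 = CLOSURE({[X' → . X]}), then GOTO on every symbol after a dot until no new states appear). It has 9 states:
  I0: { [A → . *], [A → . ;], [X → . + x], [X → . A], [X → . y D], [X' → . X] }  — shift
  I1: { [A → * .] }  — reduce
  I2: { [X → + . x] }  — shift
  I3: { [A → ; .] }  — reduce
  I4: { [X → A .] }  — reduce
  I5: { [X' → X .] }  — accept
  I6: { [D → .], [X → y . D] }  — reduce
  I7: { [X → y D .] }  — reduce
  I8: { [X → + x .] }  — reduce

Every state is either a pure shift/goto state or contains exactly one complete item and nothing to shift — no conflicts. The grammar is LR(0).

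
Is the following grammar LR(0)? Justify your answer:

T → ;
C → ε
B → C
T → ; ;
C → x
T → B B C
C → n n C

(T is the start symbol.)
No. Shift-reduce conflict between [C → .] and [C → . n n C]

A grammar is LR(0) if no state in the canonical LR(0) collection has:
  - both a shift item (dot before a terminal) and a complete item (shift-reduce conflict), or
  - two or more complete items (reduce-reduce conflict; the accept item [T' → T .] counts as a complete item here).

Augment with T' → T and build the canonical LR(0) collection (I0 = CLOSURE({[T' → . T]}), then GOTO on every symbol after a dot until no new states appear). It has 12 states:
  I0: { [B → . C], [C → . n n C], [C → . x], [C → .], [T → . ; ;], [T → . ;], [T → . B B C], [T' → . T] }  — shift, reduce
  I1: { [T → ; . ;], [T → ; .] }  — shift, reduce
  I2: { [B → . C], [C → . n n C], [C → . x], [C → .], [T → B . B C] }  — shift, reduce
  I3: { [B → C .] }  — reduce
  I4: { [T' → T .] }  — accept
  I5: { [C → n . n C] }  — shift
  I6: { [C → x .] }  — reduce
  I7: { [C → . n n C], [C → . x], [C → .], [C → n n . C] }  — shift, reduce
  I8: { [C → n n C .] }  — reduce
  I9: { [C → . n n C], [C → . x], [C → .], [T → B B . C] }  — shift, reduce
  I10: { [T → B B C .] }  — reduce
  I11: { [T → ; ; .] }  — reduce

Conflict in state I0:
  Shift-reduce conflict between [C → .] and [C → . n n C]
So the grammar is NOT LR(0).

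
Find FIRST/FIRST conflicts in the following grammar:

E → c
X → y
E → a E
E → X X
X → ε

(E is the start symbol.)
FIRST sets of the non-terminals at (or reachable through a nullable prefix from) the front of some alternative:
  FIRST(X) = { 'y', ε }

Productions for E:
  E → c: FIRST = { 'c' }
  E → a E: FIRST = { 'a' }
  E → X X: FIRST = { 'y', ε }
Productions for X:
  X → y: FIRST = { 'y' }
  X → ε: FIRST = { ε }

All alternatives of each non-terminal have pairwise disjoint FIRST sets.

Answer: No FIRST/FIRST conflicts.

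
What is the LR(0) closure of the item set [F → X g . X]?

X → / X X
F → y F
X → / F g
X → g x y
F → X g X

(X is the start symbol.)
{ [F → X g . X], [X → . / F g], [X → . / X X], [X → . g x y] }

To compute CLOSURE, for each item [A → α.Bβ] where B is a non-terminal, add [B → .γ] for all productions B → γ; repeat for the newly added items until nothing changes.

Start with: [F → X g . X]
  [F → X g . X] has the dot before X: add [X → . / X X], [X → . / F g], [X → . g x y]
No further items can be added.

CLOSURE = { [F → X g . X], [X → . / F g], [X → . / X X], [X → . g x y] }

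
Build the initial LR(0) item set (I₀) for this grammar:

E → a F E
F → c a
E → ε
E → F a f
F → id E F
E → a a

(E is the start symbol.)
First, augment the grammar with E' → E
I₀ = CLOSURE({ [E' → . E] }):
  [E' → . E] has the dot before E: add [E → . a F E], [E → .], [E → . F a f], [E → . a a]
  [E → . F a f] has the dot before F: add [F → . c a], [F → . id E F]
No further items can be added.

I₀ = { [E → . F a f], [E → . a F E], [E → . a a], [E → .], [E' → . E], [F → . c a], [F → . id E F] }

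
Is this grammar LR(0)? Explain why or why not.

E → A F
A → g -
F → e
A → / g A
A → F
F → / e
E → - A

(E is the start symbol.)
Yes, the grammar is LR(0)

Augment with E' → E and build the canonical LR(0) collection (I0 = CLOSURE({[E' → . E]}), then GOTO on every symbol after a dot until no new states appear). It has 15 states:
  I0: { [A → . / g A], [A → . F], [A → . g -], [E → . - A], [E → . A F], [E' → . E], [F → . / e], [F → . e] }  — shift
  I1: { [A → . / g A], [A → . F], [A → . g -], [E → - . A], [F → . / e], [F → . e] }  — shift
  I2: { [A → / . g A], [F → / . e] }  — shift
  I3: { [E → A . F], [F → . / e], [F → . e] }  — shift
  I4: { [E' → E .] }  — accept
  I5: { [A → F .] }  — reduce
  I6: { [F → e .] }  — reduce
  I7: { [A → g . -] }  — shift
  I8: { [A → g - .] }  — reduce
  I9: { [F → / . e] }  — shift
  I10: { [E → A F .] }  — reduce
  I11: { [F → / e .] }  — reduce
  I12: { [A → . / g A], [A → . F], [A → . g -], [A → / g . A], [F → . / e], [F → . e] }  — shift
  I13: { [A → / g A .] }  — reduce
  I14: { [E → - A .] }  — reduce

Every state is either a pure shift/goto state or contains exactly one complete item and nothing to shift — no conflicts. The grammar is LR(0).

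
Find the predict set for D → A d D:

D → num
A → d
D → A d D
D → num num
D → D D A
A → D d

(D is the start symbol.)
{ 'd', 'num' }

PREDICT(D → A d D) = (FIRST(RHS) \ {ε}) ∪ (FOLLOW(D) if ε ∈ FIRST(RHS), i.e. RHS ⇒* ε)
FIRST(A) = { 'd', 'num' }
FIRST(A d D) = { 'd', 'num' }
ε ∉ FIRST(A d D), so FOLLOW(D) is not added.
PREDICT(D → A d D) = { 'd', 'num' }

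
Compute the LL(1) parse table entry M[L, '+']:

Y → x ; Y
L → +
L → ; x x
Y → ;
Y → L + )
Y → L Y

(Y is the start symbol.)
To find M[L, '+'], we find productions for L where '+' is in the predict set (PREDICT(N → α) = (FIRST(α) \ {ε}) ∪ (FOLLOW(N) if α ⇒* ε)).

L → +: PREDICT = { '+' }
  '+' is in predict set, so this production goes in M[L, '+']
L → ; x x: PREDICT = { ';' }

M[L, '+'] = L → +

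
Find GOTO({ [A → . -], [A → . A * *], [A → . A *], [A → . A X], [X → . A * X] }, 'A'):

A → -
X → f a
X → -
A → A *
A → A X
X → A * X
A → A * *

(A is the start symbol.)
GOTO(I, 'A') = CLOSURE({ [A → αX.β] : [A → α.Xβ] ∈ I, X = 'A' })

Items with dot before 'A', with the dot advanced:
  [A → . A *] → [A → A . *]
  [A → . A * *] → [A → A . * *]
  [A → . A X] → [A → A . X]
  [X → . A * X] → [X → A . * X]
Closure of the advanced items:
  [A → A . X] has the dot before X: add [X → . f a], [X → . -], [X → . A * X]
  [X → . A * X] has the dot before A: add [A → . -], [A → . A *], [A → . A X], [A → . A * *]

GOTO = { [A → . -], [A → . A * *], [A → . A *], [A → . A X], [A → A . * *], [A → A . *], [A → A . X], [X → . -], [X → . A * X], [X → . f a], [X → A . * X] }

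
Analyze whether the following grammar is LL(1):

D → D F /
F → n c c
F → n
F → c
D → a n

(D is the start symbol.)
Relevant sets:
  FIRST(D) = { 'a' }

For D:
  PREDICT(D → D F '/') = { 'a' }
  PREDICT(D → a n) = { 'a' }
For F:
  PREDICT(F → n c c) = { 'n' }
  PREDICT(F → n) = { 'n' }
  PREDICT(F → c) = { 'c' }

Conflict found: Predict set conflict for D: { 'a' }
The grammar is NOT LL(1).

Answer: No. Predict set conflict for D: { 'a' }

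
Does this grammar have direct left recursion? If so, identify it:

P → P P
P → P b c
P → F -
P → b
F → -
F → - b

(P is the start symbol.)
Yes, P is left-recursive

P → P P: LEFT RECURSIVE (starts with P)
P → P b c: LEFT RECURSIVE (starts with P)
P → F -: starts with F
P → b: starts with b
F → -: starts with '-'
F → - b: starts with '-'

The grammar has direct left recursion on: P.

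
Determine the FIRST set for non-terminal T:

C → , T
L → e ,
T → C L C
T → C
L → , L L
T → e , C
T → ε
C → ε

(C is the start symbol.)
To compute FIRST(T), examine every production with T on the left-hand side, reading each right-hand side left to right until a non-nullable symbol is reached.

FIRST sets of the other non-terminals involved (by the same procedure, iterated to a fixed point):
  FIRST(C) = { ',', ε }
  FIRST(L) = { ',', 'e' }

From T → C L C:
  - C is a non-terminal: add FIRST(C) \ {ε} = { ',' }
    C is nullable, so continue to the next symbol
  - L is a non-terminal: add FIRST(L) \ {ε} = { ',', 'e' }
    L is not nullable, so stop
From T → C:
  - C is a non-terminal: add FIRST(C) \ {ε} = { ',' }
    C is nullable and nothing follows, so the whole right-hand side can vanish: ε ∈ FIRST(T)
From T → e , C:
  - e is a terminal: add 'e' and stop
From T → ε:
  - ε-production, so ε ∈ FIRST(T)

Collecting: FIRST(T) = { ',', 'e', ε }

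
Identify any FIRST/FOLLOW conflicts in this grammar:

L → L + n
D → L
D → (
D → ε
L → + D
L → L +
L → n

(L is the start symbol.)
Yes. D → L with FOLLOW(D) on { '+' }

A FIRST/FOLLOW conflict occurs when a non-terminal N has a nullable alternative N → β (β ⇒* ε) and another alternative N → α with FIRST(α) ∩ FOLLOW(N) ≠ ∅: on such a lookahead the parser cannot decide between expanding α and letting N vanish via β.

Nullable non-terminals: D.
FIRST sets used below: FIRST(L) = { '+', 'n' }

D: nullable alternative(s) D → ε; FOLLOW(D) = { $, '+' }
  D → L: FIRST \ {ε} = { '+', 'n' } — overlaps FOLLOW(D) on { '+' }: CONFLICT
  D → (: FIRST \ {ε} = { '(' } — disjoint from FOLLOW(D)
  D → ε: FIRST \ {ε} = { } — this is the only nullable alternative, skip

L has no nullable alternative, so no FIRST/FOLLOW check is needed there.

So the grammar has 1 FIRST/FOLLOW conflict (marked CONFLICT above).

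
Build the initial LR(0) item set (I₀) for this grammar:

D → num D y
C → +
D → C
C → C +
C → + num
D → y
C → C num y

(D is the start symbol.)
First, augment the grammar with D' → D
I₀ = CLOSURE({ [D' → . D] }):
  [D' → . D] has the dot before D: add [D → . num D y], [D → . C], [D → . y]
  [D → . C] has the dot before C: add [C → . +], [C → . C +], [C → . + num], [C → . C num y]
No further items can be added.

I₀ = { [C → . + num], [C → . +], [C → . C +], [C → . C num y], [D → . C], [D → . num D y], [D → . y], [D' → . D] }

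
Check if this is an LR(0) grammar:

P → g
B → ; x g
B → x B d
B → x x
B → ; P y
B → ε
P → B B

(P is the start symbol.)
No. Shift-reduce conflict between [B → .] and [B → . ; P y]

A grammar is LR(0) if no state in the canonical LR(0) collection has:
  - both a shift item (dot before a terminal) and a complete item (shift-reduce conflict), or
  - two or more complete items (reduce-reduce conflict; the accept item [P' → P .] counts as a complete item here).

Augment with P' → P and build the canonical LR(0) collection (I0 = CLOSURE({[P' → . P]}), then GOTO on every symbol after a dot until no new states appear). It has 14 states:
  I0: { [B → . ; P y], [B → . ; x g], [B → . x B d], [B → . x x], [B → .], [P → . B B], [P → . g], [P' → . P] }  — shift, reduce
  I1: { [B → . ; P y], [B → . ; x g], [B → . x B d], [B → . x x], [B → .], [B → ; . P y], [B → ; . x g], [P → . B B], [P → . g] }  — shift, reduce
  I2: { [B → . ; P y], [B → . ; x g], [B → . x B d], [B → . x x], [B → .], [P → B . B] }  — shift, reduce
  I3: { [P' → P .] }  — accept
  I4: { [P → g .] }  — reduce
  I5: { [B → . ; P y], [B → . ; x g], [B → . x B d], [B → . x x], [B → .], [B → x . B d], [B → x . x] }  — shift, reduce
  I6: { [B → x B . d] }  — shift
  I7: { [B → . ; P y], [B → . ; x g], [B → . x B d], [B → . x x], [B → .], [B → x . B d], [B → x . x], [B → x x .] }  — shift, 2 reduces
  I8: { [B → x B d .] }  — reduce
  I9: { [P → B B .] }  — reduce
  I10: { [B → ; P . y] }  — shift
  I11: { [B → . ; P y], [B → . ; x g], [B → . x B d], [B → . x x], [B → .], [B → ; x . g], [B → x . B d], [B → x . x] }  — shift, reduce
  I12: { [B → ; x g .] }  — reduce
  I13: { [B → ; P y .] }  — reduce

Conflict in state I0:
  Shift-reduce conflict between [B → .] and [B → . ; P y]
So the grammar is NOT LR(0).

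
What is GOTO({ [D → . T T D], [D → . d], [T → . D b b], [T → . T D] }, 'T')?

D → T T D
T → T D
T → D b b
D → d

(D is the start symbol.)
GOTO(I, 'T') = CLOSURE({ [A → αX.β] : [A → α.Xβ] ∈ I, X = 'T' })

Items with dot before 'T', with the dot advanced:
  [D → . T T D] → [D → T . T D]
  [T → . T D] → [T → T . D]
Closure of the advanced items:
  [D → T . T D] has the dot before T: add [T → . T D], [T → . D b b]
  [T → T . D] has the dot before D: add [D → . T T D], [D → . d]

GOTO = { [D → . T T D], [D → . d], [D → T . T D], [T → . D b b], [T → . T D], [T → T . D] }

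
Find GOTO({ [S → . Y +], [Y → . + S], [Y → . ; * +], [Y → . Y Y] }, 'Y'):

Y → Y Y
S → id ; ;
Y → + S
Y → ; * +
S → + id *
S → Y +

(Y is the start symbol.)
{ [S → Y . +], [Y → . + S], [Y → . ; * +], [Y → . Y Y], [Y → Y . Y] }

GOTO(I, 'Y') = CLOSURE({ [A → αX.β] : [A → α.Xβ] ∈ I, X = 'Y' })

Items with dot before 'Y', with the dot advanced:
  [S → . Y +] → [S → Y . +]
  [Y → . Y Y] → [Y → Y . Y]
Closure of the advanced items:
  [Y → Y . Y] has the dot before Y: add [Y → . Y Y], [Y → . + S], [Y → . ; * +]

GOTO = { [S → Y . +], [Y → . + S], [Y → . ; * +], [Y → . Y Y], [Y → Y . Y] }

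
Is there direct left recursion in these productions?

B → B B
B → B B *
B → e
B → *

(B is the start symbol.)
Yes, B is left-recursive

B → B B: LEFT RECURSIVE (starts with B)
B → B B *: LEFT RECURSIVE (starts with B)
B → e: starts with e
B → *: starts with '*'

The grammar has direct left recursion on: B.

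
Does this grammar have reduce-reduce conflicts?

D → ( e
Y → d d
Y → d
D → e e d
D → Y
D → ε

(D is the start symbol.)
A reduce-reduce conflict occurs when an LR(0) state has two complete items [A → α .] and [B → β .] — both call for a reduction, and with no lookahead the parser cannot choose between them.

Augment with D' → D and build the canonical LR(0) collection (I0 = CLOSURE({[D' → . D]}), then GOTO on every symbol after a dot until no new states appear). It has 10 states:
  I0: { [D → . ( e], [D → . Y], [D → . e e d], [D → .], [D' → . D], [Y → . d d], [Y → . d] }  — shift, reduce
  I1: { [D → ( . e] }  — shift
  I2: { [D' → D .] }  — accept
  I3: { [D → Y .] }  — reduce
  I4: { [Y → d . d], [Y → d .] }  — shift, reduce
  I5: { [D → e . e d] }  — shift
  I6: { [D → e e . d] }  — shift
  I7: { [D → e e d .] }  — reduce
  I8: { [Y → d d .] }  — reduce
  I9: { [D → ( e .] }  — reduce

No state contains more than one complete item.

Answer: No reduce-reduce conflicts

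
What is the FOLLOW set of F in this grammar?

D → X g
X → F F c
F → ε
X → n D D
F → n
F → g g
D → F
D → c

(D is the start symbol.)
{ $, 'c', 'g', 'n' }

To compute FOLLOW(F), find every occurrence of F on a right-hand side N → α F β: add FIRST(β) \ {ε}, and if β is empty or nullable also add FOLLOW(N). Iterate to a fixed point.

In X → F F c: F is followed by F c, add FIRST(F c) \ {ε} = { 'c', 'g', 'n' }
In X → F F c: F is followed by c, add FIRST(c) \ {ε} = { 'c' }
In D → F: F is at the end, add FOLLOW(D)

The FOLLOW sets referred to above (computed the same way, to a fixed point):
  FOLLOW(D) = { $, 'c', 'g', 'n' }

Taking the union: FOLLOW(F) = { $, 'c', 'g', 'n' }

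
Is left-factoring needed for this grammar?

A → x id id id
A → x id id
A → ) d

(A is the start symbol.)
Yes, A has productions with common prefix 'x id id'

Left-factoring is needed when two productions for the same non-terminal
share a common prefix on the right-hand side.

Productions for A:
  A → x id id id
  A → x id id
  A → ) d

Found common prefix 'x id id' in productions for A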